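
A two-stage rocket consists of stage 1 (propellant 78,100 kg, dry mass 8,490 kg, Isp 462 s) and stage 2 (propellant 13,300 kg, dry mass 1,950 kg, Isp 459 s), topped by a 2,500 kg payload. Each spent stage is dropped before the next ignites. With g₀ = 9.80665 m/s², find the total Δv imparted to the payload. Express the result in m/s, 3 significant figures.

Δv ≈ 12500 m/s

Ignition mass of stage 1 = 78,100+8,490 + 13,300+1,950 + 2,500 = 104,340 kg.
Stage 1: m₀ = 104,340 kg, m_f = 104,340 − 78,100 = 26,240 kg; Δv = 462×9.80665×ln(3.976) = 4530.7×1.3804 ≈ 6254 m/s.
Stage 2: m₀ = 17,750 kg, m_f = 17,750 − 13,300 = 4,450 kg; Δv = 459×9.80665×ln(3.989) = 4501.3×1.3835 ≈ 6227 m/s.
Total Δv = 6254 + 6227 = 12481 m/s.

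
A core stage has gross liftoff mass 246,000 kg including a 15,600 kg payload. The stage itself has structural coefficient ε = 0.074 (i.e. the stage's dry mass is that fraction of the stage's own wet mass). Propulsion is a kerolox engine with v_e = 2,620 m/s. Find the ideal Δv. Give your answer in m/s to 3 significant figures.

Δv ≈ 5290 m/s

Stage wet mass = m₀ − payload = 246,000 − 15,600 = 230,400 kg.
Stage dry mass = ε × stage wet mass = 0.074 × 230,400 = 17,049.6 kg.
Burnout mass m_f = stage dry + payload = 17,049.6 + 15,600 = 32,649.6 kg.
Rocket equation: Δv = v_e · ln(246,000/32,649.6) = 2620.0 × ln(7.535) = 2620.0 × 2.0195 ≈ 5291 m/s.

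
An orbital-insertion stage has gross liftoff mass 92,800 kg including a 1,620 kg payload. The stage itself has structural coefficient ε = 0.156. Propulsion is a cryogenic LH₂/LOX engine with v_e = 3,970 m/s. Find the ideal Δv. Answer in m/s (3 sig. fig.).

Stage wet mass = m₀ − payload = 92,800 − 1,620 = 91,180 kg.
Stage dry mass = ε × stage wet mass = 0.156 × 91,180 = 14,224.1 kg.
Burnout mass m_f = stage dry + payload = 14,224.1 + 1,620 = 15,844.1 kg.
By the Tsiolkovsky rocket equation, Δv = v_e · ln(92,800/15,844.1) = 3970.0 × ln(5.857) = 3970.0 × 1.7676 ≈ 7018 m/s.

Δv ≈ 7020 m/s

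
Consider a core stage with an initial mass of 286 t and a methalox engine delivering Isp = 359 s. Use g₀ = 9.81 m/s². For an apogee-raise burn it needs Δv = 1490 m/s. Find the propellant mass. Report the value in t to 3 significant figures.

v_e = Isp · g₀ = 359 × 9.81 = 3521.8 m/s.
Using Δv = v_e ln(m₀/m_f): m₀/m_f = exp(Δv / v_e) = exp(1490 / 3521.8) = exp(0.4231) = 1.5267.
m_f = 286 / 1.5267 = 187.332 t, so propellant = m₀ − m_f = 286 − 187.332 = 98.668 t.

propellant mass ≈ 98.7 t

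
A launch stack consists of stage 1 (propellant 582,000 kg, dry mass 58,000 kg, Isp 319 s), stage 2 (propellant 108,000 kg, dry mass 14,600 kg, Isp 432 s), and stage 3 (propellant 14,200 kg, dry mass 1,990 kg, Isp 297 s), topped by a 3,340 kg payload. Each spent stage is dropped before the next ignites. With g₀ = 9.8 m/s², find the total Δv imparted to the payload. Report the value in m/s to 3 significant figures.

Ignition mass of stage 1 = 582,000+58,000 + 108,000+14,600 + 14,200+1,990 + 3,340 = 782,130 kg.
Stage 1: m₀ = 782,130 kg, m_f = 782,130 − 582,000 = 200,130 kg; Δv = 319×9.8×ln(3.908) = 3126.2×1.3631 ≈ 4261 m/s.
Stage 2: m₀ = 142,130 kg, m_f = 142,130 − 108,000 = 34,130 kg; Δv = 432×9.8×ln(4.164) = 4233.6×1.4266 ≈ 6040 m/s.
Stage 3: m₀ = 19,530 kg, m_f = 19,530 − 14,200 = 5,330 kg; Δv = 297×9.8×ln(3.664) = 2910.6×1.2986 ≈ 3780 m/s.
Total Δv = 4261 + 6040 + 3780 = 14081 m/s.

Δv ≈ 14100 m/s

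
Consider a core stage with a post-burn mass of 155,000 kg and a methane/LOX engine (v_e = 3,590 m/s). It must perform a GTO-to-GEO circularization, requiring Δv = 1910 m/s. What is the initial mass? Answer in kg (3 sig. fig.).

initial mass ≈ 264000 kg

m₀/m_f = exp(Δv / v_e) = exp(1910 / 3590.0) = exp(0.5320) = 1.7024.
m₀ = m_f × 1.7024 = 155,000 × 1.7024 = 263,872 kg.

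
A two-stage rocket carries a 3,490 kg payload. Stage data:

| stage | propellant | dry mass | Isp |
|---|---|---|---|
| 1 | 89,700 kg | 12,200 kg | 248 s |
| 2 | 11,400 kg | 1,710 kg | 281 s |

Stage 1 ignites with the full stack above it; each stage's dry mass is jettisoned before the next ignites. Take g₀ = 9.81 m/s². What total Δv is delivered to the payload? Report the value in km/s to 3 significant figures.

Ignition mass of stage 1 = 89,700+12,200 + 11,400+1,710 + 3,490 = 118,500 kg.
Stage 1: m₀ = 118,500 kg, m_f = 118,500 − 89,700 = 28,800 kg; Δv = 248×9.81×ln(4.115) = 2432.9×1.4145 ≈ 3441 m/s.
Stage 2: m₀ = 16,600 kg, m_f = 16,600 − 11,400 = 5,200 kg; Δv = 281×9.81×ln(3.192) = 2756.6×1.1607 ≈ 3200 m/s.
Total Δv = 3441 + 3200 = 6641 m/s.

Δv ≈ 6.64 km/s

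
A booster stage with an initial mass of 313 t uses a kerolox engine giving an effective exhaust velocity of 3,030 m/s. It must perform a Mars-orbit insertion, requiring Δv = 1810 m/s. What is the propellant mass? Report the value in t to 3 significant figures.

Rocket equation: m₀/m_f = exp(Δv / v_e) = exp(1810 / 3030.0) = exp(0.5974) = 1.8173.
m_f = 313 / 1.8173 = 172.234 t, so propellant = m₀ − m_f = 313 − 172.234 = 140.766 t.

propellant mass ≈ 141 t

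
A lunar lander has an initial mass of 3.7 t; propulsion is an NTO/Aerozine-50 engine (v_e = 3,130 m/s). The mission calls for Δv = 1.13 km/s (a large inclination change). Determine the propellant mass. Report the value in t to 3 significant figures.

Using Δv = v_e ln(m₀/m_f): m₀/m_f = exp(Δv / v_e) = exp(1130 / 3130.0) = exp(0.3610) = 1.4348.
m_f = 3.7 / 1.4348 = 2.57876 t, so propellant = m₀ − m_f = 3.7 − 2.57876 = 1.12124 t.

propellant mass ≈ 1.12 t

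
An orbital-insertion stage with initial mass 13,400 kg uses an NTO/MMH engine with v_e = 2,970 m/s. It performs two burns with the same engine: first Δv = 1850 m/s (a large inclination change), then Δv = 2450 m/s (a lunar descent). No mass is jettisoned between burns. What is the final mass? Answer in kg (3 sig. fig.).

final mass ≈ 3150 kg

After the first burn: m = 13400 × exp(−1850/2970.0) = 13400 × 0.53639 = 7,187.63 kg.
After the second burn: m = 7,187.63 × exp(−2450/2970.0) = 7,187.63 × 0.43827 = 3,150.12 kg.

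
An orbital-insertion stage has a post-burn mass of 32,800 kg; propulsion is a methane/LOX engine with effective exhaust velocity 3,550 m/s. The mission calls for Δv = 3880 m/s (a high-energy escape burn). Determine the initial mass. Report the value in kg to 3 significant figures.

initial mass ≈ 97800 kg

m₀/m_f = exp(Δv / v_e) = exp(3880 / 3550.0) = exp(1.0930) = 2.9831.
m₀ = m_f × 2.9831 = 32,800 × 2.9831 = 97,845.7 kg.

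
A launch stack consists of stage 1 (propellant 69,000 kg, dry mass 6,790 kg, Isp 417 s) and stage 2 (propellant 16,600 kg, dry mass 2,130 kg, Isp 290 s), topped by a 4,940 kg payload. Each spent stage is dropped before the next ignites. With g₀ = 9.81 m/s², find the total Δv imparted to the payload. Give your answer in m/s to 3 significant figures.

Δv ≈ 8280 m/s

Ignition mass of stage 1 = 69,000+6,790 + 16,600+2,130 + 4,940 = 99,460 kg.
Stage 1: m₀ = 99,460 kg, m_f = 99,460 − 69,000 = 30,460 kg; Δv = 417×9.81×ln(3.265) = 4090.8×1.1833 ≈ 4841 m/s.
Stage 2: m₀ = 23,670 kg, m_f = 23,670 − 16,600 = 7,070 kg; Δv = 290×9.81×ln(3.348) = 2844.9×1.2083 ≈ 3438 m/s.
Total Δv = 4841 + 3438 = 8279 m/s.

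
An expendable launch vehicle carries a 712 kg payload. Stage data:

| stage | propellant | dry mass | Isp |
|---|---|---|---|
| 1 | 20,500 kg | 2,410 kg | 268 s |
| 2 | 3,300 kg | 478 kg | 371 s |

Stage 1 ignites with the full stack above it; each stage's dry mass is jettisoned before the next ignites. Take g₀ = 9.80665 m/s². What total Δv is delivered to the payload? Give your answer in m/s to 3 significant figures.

Ignition mass of stage 1 = 20,500+2,410 + 3,300+478 + 712 = 27,400 kg.
Stage 1: m₀ = 27,400 kg, m_f = 27,400 − 20,500 = 6,900 kg; Δv = 268×9.80665×ln(3.971) = 2628.2×1.3790 ≈ 3624 m/s.
Stage 2: m₀ = 4,490 kg, m_f = 4,490 − 3,300 = 1,190 kg; Δv = 371×9.80665×ln(3.773) = 3638.3×1.3279 ≈ 4831 m/s.
Total Δv = 3624 + 4831 = 8455 m/s.

Δv ≈ 8460 m/s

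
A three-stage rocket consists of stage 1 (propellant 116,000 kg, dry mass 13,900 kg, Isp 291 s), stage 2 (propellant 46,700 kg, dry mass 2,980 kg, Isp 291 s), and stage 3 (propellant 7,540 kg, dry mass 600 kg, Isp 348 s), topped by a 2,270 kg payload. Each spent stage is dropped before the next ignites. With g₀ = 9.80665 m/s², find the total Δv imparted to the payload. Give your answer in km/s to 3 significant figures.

Δv ≈ 11.4 km/s

Ignition mass of stage 1 = 116,000+13,900 + 46,700+2,980 + 7,540+600 + 2,270 = 189,990 kg.
Stage 1: m₀ = 189,990 kg, m_f = 189,990 − 116,000 = 73,990 kg; Δv = 291×9.80665×ln(2.568) = 2853.7×0.9430 ≈ 2691 m/s.
Stage 2: m₀ = 60,090 kg, m_f = 60,090 − 46,700 = 13,390 kg; Δv = 291×9.80665×ln(4.488) = 2853.7×1.5013 ≈ 4284 m/s.
Stage 3: m₀ = 10,410 kg, m_f = 10,410 − 7,540 = 2,870 kg; Δv = 348×9.80665×ln(3.627) = 3412.7×1.2885 ≈ 4397 m/s.
Total Δv = 2691 + 4284 + 4397 = 11372 m/s.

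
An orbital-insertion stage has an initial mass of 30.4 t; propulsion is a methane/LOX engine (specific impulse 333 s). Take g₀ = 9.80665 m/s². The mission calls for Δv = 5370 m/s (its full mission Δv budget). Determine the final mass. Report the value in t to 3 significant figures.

v_e = Isp · g₀ = 333 × 9.80665 = 3265.6 m/s.
Rocket equation: m₀/m_f = exp(Δv / v_e) = exp(5370 / 3265.6) = exp(1.6444) = 5.1779.
m_f = m₀ / 5.1779 = 30.4 / 5.1779 = 5.87111 t.

final mass ≈ 5.87 t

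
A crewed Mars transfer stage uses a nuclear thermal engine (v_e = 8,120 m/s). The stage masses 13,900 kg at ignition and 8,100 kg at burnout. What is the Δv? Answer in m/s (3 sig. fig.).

Δv ≈ 4390 m/s

Δv = v_e · ln(m₀/m_f) = 8120.0 × ln(1.716) = 8120.0 × 0.5400 ≈ 4385.0 m/s.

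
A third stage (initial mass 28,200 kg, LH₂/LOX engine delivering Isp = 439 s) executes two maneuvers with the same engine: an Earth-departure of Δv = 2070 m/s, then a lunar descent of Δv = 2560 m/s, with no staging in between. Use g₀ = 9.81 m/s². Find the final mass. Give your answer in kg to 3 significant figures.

v_e = Isp · g₀ = 439 × 9.81 = 4306.6 m/s.
After the first burn: m = 28200 × exp(−2070/4306.6) = 28200 × 0.61838 = 17,438.3 kg.
After the second burn: m = 17,438.3 × exp(−2560/4306.6) = 17,438.3 × 0.55187 = 9,623.67 kg.

final mass ≈ 9620 kg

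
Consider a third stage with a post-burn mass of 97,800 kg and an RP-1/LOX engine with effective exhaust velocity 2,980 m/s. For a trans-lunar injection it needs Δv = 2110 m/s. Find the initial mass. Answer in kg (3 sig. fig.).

initial mass ≈ 199000 kg

m₀/m_f = exp(Δv / v_e) = exp(2110 / 2980.0) = exp(0.7081) = 2.0300.
m₀ = m_f × 2.0300 = 97,800 × 2.0300 = 198,534 kg.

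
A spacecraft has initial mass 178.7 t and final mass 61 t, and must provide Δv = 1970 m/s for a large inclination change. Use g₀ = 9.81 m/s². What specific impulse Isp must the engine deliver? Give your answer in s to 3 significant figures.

ln(m₀/m_f) = ln(178700/61000) = ln(2.93) = 1.0748.
v_e = Δv / ln(m₀/m_f) = 1970 / 1.0748 = 1832.8 m/s.
Isp = v_e / g₀ = 1832.8 / 9.81 = 186.8 s.

Isp ≈ 187 s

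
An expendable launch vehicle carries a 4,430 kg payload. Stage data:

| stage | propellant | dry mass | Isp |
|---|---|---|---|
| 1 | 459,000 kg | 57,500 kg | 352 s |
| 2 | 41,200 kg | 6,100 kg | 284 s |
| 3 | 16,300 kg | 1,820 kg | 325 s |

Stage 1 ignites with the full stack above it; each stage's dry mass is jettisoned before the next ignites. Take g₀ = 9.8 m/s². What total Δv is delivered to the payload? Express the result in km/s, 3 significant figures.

Δv ≈ 11.8 km/s

Ignition mass of stage 1 = 459,000+57,500 + 41,200+6,100 + 16,300+1,820 + 4,430 = 586,350 kg.
Stage 1: m₀ = 586,350 kg, m_f = 586,350 − 459,000 = 127,350 kg; Δv = 352×9.8×ln(4.604) = 3449.6×1.5270 ≈ 5267 m/s.
Stage 2: m₀ = 69,850 kg, m_f = 69,850 − 41,200 = 28,650 kg; Δv = 284×9.8×ln(2.438) = 2783.2×0.8912 ≈ 2480 m/s.
Stage 3: m₀ = 22,550 kg, m_f = 22,550 − 16,300 = 6,250 kg; Δv = 325×9.8×ln(3.608) = 3185.0×1.2832 ≈ 4087 m/s.
Total Δv = 5267 + 2480 + 4087 = 11834 m/s.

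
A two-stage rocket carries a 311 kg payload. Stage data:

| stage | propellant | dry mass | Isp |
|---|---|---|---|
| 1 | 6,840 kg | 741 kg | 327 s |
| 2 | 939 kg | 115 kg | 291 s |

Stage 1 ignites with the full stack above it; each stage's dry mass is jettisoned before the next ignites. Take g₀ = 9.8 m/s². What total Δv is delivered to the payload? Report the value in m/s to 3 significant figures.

Ignition mass of stage 1 = 6,840+741 + 939+115 + 311 = 8,946 kg.
Stage 1: m₀ = 8,946 kg, m_f = 8,946 − 6,840 = 2,106 kg; Δv = 327×9.8×ln(4.248) = 3204.6×1.4464 ≈ 4635 m/s.
Stage 2: m₀ = 1,365 kg, m_f = 1,365 − 939 = 426 kg; Δv = 291×9.8×ln(3.204) = 2851.8×1.1645 ≈ 3321 m/s.
Total Δv = 4635 + 3321 = 7956 m/s.

Δv ≈ 7960 m/s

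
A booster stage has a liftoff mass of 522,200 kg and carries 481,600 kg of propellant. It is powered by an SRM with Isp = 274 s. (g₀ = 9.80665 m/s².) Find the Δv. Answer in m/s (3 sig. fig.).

Δv ≈ 6860 m/s

v_e = Isp · g₀ = 274 × 9.80665 = 2687.0 m/s.
m_f = m₀ − m_prop = 522,200 − 481,600 = 40,600 kg.
Δv = v_e · ln(m₀/m_f) = 2687.0 × ln(12.86) = 2687.0 × 2.5543 ≈ 6863.4 m/s.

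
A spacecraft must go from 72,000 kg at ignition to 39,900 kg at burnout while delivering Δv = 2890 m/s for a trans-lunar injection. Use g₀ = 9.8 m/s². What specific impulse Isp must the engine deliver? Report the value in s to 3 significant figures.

Isp ≈ 500 s

ln(m₀/m_f) = ln(72000/39900) = ln(1.805) = 0.5903.
Using Δv = v_e ln(m₀/m_f): v_e = Δv / ln(m₀/m_f) = 2890 / 0.5903 = 4895.9 m/s.
Isp = v_e / g₀ = 4895.9 / 9.8 = 499.6 s.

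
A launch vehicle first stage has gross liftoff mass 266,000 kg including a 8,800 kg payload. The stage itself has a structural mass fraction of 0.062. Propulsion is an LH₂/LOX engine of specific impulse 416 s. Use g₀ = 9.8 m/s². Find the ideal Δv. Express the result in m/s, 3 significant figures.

Stage wet mass = m₀ − payload = 266,000 − 8,800 = 257,200 kg.
Stage dry mass = ε × stage wet mass = 0.062 × 257,200 = 15,946.4 kg.
Burnout mass m_f = stage dry + payload = 15,946.4 + 8,800 = 24,746.4 kg.
v_e = Isp · g₀ = 416 × 9.8 = 4076.8 m/s.
Δv = v_e · ln(266,000/24,746.4) = 4076.8 × ln(10.75) = 4076.8 × 2.3748 ≈ 9682 m/s.

Δv ≈ 9680 m/s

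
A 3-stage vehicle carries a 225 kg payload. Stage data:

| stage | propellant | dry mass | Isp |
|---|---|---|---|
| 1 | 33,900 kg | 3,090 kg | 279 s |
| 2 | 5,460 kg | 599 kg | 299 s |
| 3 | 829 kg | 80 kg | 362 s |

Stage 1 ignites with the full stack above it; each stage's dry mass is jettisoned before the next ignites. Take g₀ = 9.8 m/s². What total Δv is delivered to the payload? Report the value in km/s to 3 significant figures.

Δv ≈ 12.8 km/s

Ignition mass of stage 1 = 33,900+3,090 + 5,460+599 + 829+80 + 225 = 44,183 kg.
Stage 1: m₀ = 44,183 kg, m_f = 44,183 − 33,900 = 10,283 kg; Δv = 279×9.8×ln(4.297) = 2734.2×1.4578 ≈ 3986 m/s.
Stage 2: m₀ = 7,193 kg, m_f = 7,193 − 5,460 = 1,733 kg; Δv = 299×9.8×ln(4.151) = 2930.2×1.4233 ≈ 4170 m/s.
Stage 3: m₀ = 1,134 kg, m_f = 1,134 − 829 = 305 kg; Δv = 362×9.8×ln(3.718) = 3547.6×1.3132 ≈ 4659 m/s.
Total Δv = 3986 + 4170 + 4659 = 12815 m/s.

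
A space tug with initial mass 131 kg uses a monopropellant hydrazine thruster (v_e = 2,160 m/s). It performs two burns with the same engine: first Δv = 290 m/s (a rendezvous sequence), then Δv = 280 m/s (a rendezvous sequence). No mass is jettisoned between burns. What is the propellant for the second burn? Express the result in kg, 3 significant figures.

propellant for the second burn ≈ 13.9 kg

After the first burn: m = 131 × exp(−290/2160.0) = 131 × 0.87436 = 114.541 kg.
After the second burn: m = 114.541 × exp(−280/2160.0) = 114.541 × 0.87842 = 100.615 kg.
Second-burn propellant = 114.541 − 100.615 = 13.926 kg.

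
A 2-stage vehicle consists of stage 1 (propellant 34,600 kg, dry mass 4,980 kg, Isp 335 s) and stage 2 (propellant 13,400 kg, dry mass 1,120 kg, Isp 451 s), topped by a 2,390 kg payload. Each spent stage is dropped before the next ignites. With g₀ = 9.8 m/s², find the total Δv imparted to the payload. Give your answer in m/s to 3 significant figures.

Δv ≈ 10100 m/s

Ignition mass of stage 1 = 34,600+4,980 + 13,400+1,120 + 2,390 = 56,490 kg.
Stage 1: m₀ = 56,490 kg, m_f = 56,490 − 34,600 = 21,890 kg; Δv = 335×9.8×ln(2.581) = 3283.0×0.9480 ≈ 3112 m/s.
Stage 2: m₀ = 16,910 kg, m_f = 16,910 − 13,400 = 3,510 kg; Δv = 451×9.8×ln(4.818) = 4419.8×1.5723 ≈ 6949 m/s.
Total Δv = 3112 + 6949 = 10061 m/s.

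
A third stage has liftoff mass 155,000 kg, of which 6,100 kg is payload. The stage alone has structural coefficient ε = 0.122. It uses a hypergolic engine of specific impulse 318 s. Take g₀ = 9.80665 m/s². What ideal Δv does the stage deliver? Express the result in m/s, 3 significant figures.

Stage wet mass = m₀ − payload = 155,000 − 6,100 = 148,900 kg.
Stage dry mass = ε × stage wet mass = 0.122 × 148,900 = 18,165.8 kg.
Burnout mass m_f = stage dry + payload = 18,165.8 + 6,100 = 24,265.8 kg.
v_e = Isp · g₀ = 318 × 9.80665 = 3118.5 m/s.
Using Δv = v_e ln(m₀/m_f): Δv = v_e · ln(155,000/24,265.8) = 3118.5 × ln(6.388) = 3118.5 × 1.8544 ≈ 5783 m/s.

Δv ≈ 5780 m/s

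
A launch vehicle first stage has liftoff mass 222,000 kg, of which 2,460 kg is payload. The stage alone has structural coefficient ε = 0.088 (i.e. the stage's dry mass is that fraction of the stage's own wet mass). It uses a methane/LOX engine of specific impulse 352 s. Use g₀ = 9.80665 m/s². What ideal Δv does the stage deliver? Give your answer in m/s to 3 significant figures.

Stage wet mass = m₀ − payload = 222,000 − 2,460 = 219,540 kg.
Stage dry mass = ε × stage wet mass = 0.088 × 219,540 = 19,319.5 kg.
Burnout mass m_f = stage dry + payload = 19,319.5 + 2,460 = 21,779.5 kg.
v_e = Isp · g₀ = 352 × 9.80665 = 3451.9 m/s.
By the Tsiolkovsky rocket equation, Δv = v_e · ln(222,000/21,779.5) = 3451.9 × ln(10.19) = 3451.9 × 2.3217 ≈ 8014 m/s.

Δv ≈ 8010 m/s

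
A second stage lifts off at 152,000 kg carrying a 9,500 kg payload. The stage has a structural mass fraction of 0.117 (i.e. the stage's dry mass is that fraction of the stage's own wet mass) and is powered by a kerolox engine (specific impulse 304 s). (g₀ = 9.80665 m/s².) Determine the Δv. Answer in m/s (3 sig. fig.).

Stage wet mass = m₀ − payload = 152,000 − 9,500 = 142,500 kg.
Stage dry mass = ε × stage wet mass = 0.117 × 142,500 = 16,672.5 kg.
Burnout mass m_f = stage dry + payload = 16,672.5 + 9,500 = 26,172.5 kg.
v_e = Isp · g₀ = 304 × 9.80665 = 2981.2 m/s.
Δv = v_e · ln(152,000/26,172.5) = 2981.2 × ln(5.808) = 2981.2 × 1.7592 ≈ 5244 m/s.

Δv ≈ 5240 m/s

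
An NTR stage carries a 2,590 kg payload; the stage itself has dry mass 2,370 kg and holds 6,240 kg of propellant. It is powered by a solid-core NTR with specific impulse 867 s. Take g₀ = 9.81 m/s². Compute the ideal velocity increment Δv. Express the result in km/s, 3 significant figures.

Δv ≈ 6.93 km/s

v_e = Isp · g₀ = 867 × 9.81 = 8505.3 m/s.
m₀ = payload + dry + propellant = 2,590 + 2,370 + 6,240 = 11,200 kg.
m_f = payload + dry = 2,590 + 2,370 = 4,960 kg.
Using Δv = v_e ln(m₀/m_f): Δv = v_e · ln(m₀/m_f) = 8505.3 × ln(2.258) = 8505.3 × 0.8145 ≈ 6927.6 m/s.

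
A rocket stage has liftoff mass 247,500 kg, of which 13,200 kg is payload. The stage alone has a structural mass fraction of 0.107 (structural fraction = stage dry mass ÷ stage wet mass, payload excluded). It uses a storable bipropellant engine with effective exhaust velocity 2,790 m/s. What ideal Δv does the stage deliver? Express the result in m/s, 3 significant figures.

Δv ≈ 5210 m/s

Stage wet mass = m₀ − payload = 247,500 − 13,200 = 234,300 kg.
Stage dry mass = ε × stage wet mass = 0.107 × 234,300 = 25,070.1 kg.
Burnout mass m_f = stage dry + payload = 25,070.1 + 13,200 = 38,270.1 kg.
Using Δv = v_e ln(m₀/m_f): Δv = v_e · ln(247,500/38,270.1) = 2790.0 × ln(6.467) = 2790.0 × 1.8667 ≈ 5208 m/s.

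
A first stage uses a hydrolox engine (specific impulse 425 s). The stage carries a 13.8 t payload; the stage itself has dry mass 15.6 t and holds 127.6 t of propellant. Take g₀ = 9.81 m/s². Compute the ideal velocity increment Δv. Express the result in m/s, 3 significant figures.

Δv ≈ 6980 m/s

v_e = Isp · g₀ = 425 × 9.81 = 4169.2 m/s.
m₀ = payload + dry + propellant = 13.8 + 15.6 + 127.6 = 157 t.
m_f = payload + dry = 13.8 + 15.6 = 29.4 t.
Δv = v_e · ln(m₀/m_f) = 4169.2 × ln(5.34) = 4169.2 × 1.6753 ≈ 6984.5 m/s.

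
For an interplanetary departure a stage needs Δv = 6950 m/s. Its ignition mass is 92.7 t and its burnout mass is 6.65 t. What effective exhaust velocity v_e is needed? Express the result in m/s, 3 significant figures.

ln(m₀/m_f) = ln(92700/6650) = ln(13.94) = 2.6348.
v_e = Δv / ln(m₀/m_f) = 6950 / 2.6348 = 2637.8 m/s.

v_e ≈ 2640 m/s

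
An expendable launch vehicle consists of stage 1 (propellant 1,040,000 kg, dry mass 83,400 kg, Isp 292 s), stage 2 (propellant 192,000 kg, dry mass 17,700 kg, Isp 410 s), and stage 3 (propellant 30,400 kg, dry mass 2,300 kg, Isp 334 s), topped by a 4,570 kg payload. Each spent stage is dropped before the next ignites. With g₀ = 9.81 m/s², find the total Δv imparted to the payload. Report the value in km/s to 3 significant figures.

Ignition mass of stage 1 = 1,040,000+83,400 + 192,000+17,700 + 30,400+2,300 + 4,570 = 1,370,370 kg.
Stage 1: m₀ = 1,370,370 kg, m_f = 1,370,370 − 1,040,000 = 330,370 kg; Δv = 292×9.81×ln(4.148) = 2864.5×1.4226 ≈ 4075 m/s.
Stage 2: m₀ = 246,970 kg, m_f = 246,970 − 192,000 = 54,970 kg; Δv = 410×9.81×ln(4.493) = 4022.1×1.5025 ≈ 6043 m/s.
Stage 3: m₀ = 37,270 kg, m_f = 37,270 − 30,400 = 6,870 kg; Δv = 334×9.81×ln(5.425) = 3276.5×1.6910 ≈ 5541 m/s.
Total Δv = 4075 + 6043 + 5541 = 15659 m/s.

Δv ≈ 15.7 km/s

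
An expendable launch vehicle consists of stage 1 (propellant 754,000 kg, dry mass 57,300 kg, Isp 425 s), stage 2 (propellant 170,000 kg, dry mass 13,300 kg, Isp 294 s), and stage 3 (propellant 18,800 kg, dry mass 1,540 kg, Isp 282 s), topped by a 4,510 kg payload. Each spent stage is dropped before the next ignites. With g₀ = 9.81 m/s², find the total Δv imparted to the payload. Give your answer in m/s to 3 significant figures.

Ignition mass of stage 1 = 754,000+57,300 + 170,000+13,300 + 18,800+1,540 + 4,510 = 1,019,450 kg.
Stage 1: m₀ = 1,019,450 kg, m_f = 1,019,450 − 754,000 = 265,450 kg; Δv = 425×9.81×ln(3.84) = 4169.2×1.3456 ≈ 5610 m/s.
Stage 2: m₀ = 208,150 kg, m_f = 208,150 − 170,000 = 38,150 kg; Δv = 294×9.81×ln(5.456) = 2884.1×1.6967 ≈ 4894 m/s.
Stage 3: m₀ = 24,850 kg, m_f = 24,850 − 18,800 = 6,050 kg; Δv = 282×9.81×ln(4.107) = 2766.4×1.4128 ≈ 3908 m/s.
Total Δv = 5610 + 4894 + 3908 = 14412 m/s.

Δv ≈ 14400 m/s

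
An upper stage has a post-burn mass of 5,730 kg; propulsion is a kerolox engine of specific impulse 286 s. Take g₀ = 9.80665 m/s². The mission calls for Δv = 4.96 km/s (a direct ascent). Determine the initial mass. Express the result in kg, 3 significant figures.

initial mass ≈ 33600 kg

v_e = Isp · g₀ = 286 × 9.80665 = 2804.7 m/s.
From the ideal rocket equation, m₀/m_f = exp(Δv / v_e) = exp(4960 / 2804.7) = exp(1.7685) = 5.8618.
m₀ = m_f × 5.8618 = 5,730 × 5.8618 = 33,588.1 kg.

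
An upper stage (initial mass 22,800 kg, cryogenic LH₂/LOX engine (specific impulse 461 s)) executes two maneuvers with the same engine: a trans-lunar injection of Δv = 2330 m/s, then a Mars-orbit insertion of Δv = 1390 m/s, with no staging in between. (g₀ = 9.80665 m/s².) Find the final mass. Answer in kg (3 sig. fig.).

final mass ≈ 10000 kg

v_e = Isp · g₀ = 461 × 9.80665 = 4520.9 m/s.
After the first burn: m = 22800 × exp(−2330/4520.9) = 22800 × 0.59727 = 13,617.8 kg.
After the second burn: m = 13,617.8 × exp(−1390/4520.9) = 13,617.8 × 0.73531 = 10,013.3 kg.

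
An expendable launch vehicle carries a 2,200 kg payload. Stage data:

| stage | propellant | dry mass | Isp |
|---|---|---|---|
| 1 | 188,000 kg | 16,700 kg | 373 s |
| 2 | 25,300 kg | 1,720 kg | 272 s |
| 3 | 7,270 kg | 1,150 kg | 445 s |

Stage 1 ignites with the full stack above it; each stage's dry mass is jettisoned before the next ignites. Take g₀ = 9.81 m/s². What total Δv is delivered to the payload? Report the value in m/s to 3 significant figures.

Ignition mass of stage 1 = 188,000+16,700 + 25,300+1,720 + 7,270+1,150 + 2,200 = 242,340 kg.
Stage 1: m₀ = 242,340 kg, m_f = 242,340 − 188,000 = 54,340 kg; Δv = 373×9.81×ln(4.46) = 3659.1×1.4951 ≈ 5471 m/s.
Stage 2: m₀ = 37,640 kg, m_f = 37,640 − 25,300 = 12,340 kg; Δv = 272×9.81×ln(3.05) = 2668.3×1.1152 ≈ 2976 m/s.
Stage 3: m₀ = 10,620 kg, m_f = 10,620 − 7,270 = 3,350 kg; Δv = 445×9.81×ln(3.17) = 4365.4×1.1538 ≈ 5037 m/s.
Total Δv = 5471 + 2976 + 5037 = 13484 m/s.

Δv ≈ 13500 m/s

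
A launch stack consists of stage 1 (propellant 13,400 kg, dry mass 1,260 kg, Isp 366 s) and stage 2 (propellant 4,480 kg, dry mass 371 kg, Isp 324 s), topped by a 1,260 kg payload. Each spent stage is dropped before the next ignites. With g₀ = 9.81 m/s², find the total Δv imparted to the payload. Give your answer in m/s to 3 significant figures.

Δv ≈ 7920 m/s

Ignition mass of stage 1 = 13,400+1,260 + 4,480+371 + 1,260 = 20,771 kg.
Stage 1: m₀ = 20,771 kg, m_f = 20,771 − 13,400 = 7,371 kg; Δv = 366×9.81×ln(2.818) = 3590.5×1.0360 ≈ 3720 m/s.
Stage 2: m₀ = 6,111 kg, m_f = 6,111 − 4,480 = 1,631 kg; Δv = 324×9.81×ln(3.747) = 3178.4×1.3209 ≈ 4198 m/s.
Total Δv = 3720 + 4198 = 7918 m/s.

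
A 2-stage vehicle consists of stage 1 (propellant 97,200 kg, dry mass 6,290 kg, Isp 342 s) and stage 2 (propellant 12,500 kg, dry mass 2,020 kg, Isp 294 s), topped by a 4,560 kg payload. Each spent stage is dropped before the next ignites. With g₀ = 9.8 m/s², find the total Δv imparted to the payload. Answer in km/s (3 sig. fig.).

Δv ≈ 8.35 km/s

Ignition mass of stage 1 = 97,200+6,290 + 12,500+2,020 + 4,560 = 122,570 kg.
Stage 1: m₀ = 122,570 kg, m_f = 122,570 − 97,200 = 25,370 kg; Δv = 342×9.8×ln(4.831) = 3351.6×1.5751 ≈ 5279 m/s.
Stage 2: m₀ = 19,080 kg, m_f = 19,080 − 12,500 = 6,580 kg; Δv = 294×9.8×ln(2.9) = 2881.2×1.0646 ≈ 3067 m/s.
Total Δv = 5279 + 3067 = 8346 m/s.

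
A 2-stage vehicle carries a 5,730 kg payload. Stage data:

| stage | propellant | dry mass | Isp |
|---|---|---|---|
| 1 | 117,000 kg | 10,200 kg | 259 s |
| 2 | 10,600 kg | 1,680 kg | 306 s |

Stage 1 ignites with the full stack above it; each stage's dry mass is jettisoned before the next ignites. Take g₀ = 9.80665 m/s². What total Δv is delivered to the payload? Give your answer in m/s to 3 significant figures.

Δv ≈ 6830 m/s

Ignition mass of stage 1 = 117,000+10,200 + 10,600+1,680 + 5,730 = 145,210 kg.
Stage 1: m₀ = 145,210 kg, m_f = 145,210 − 117,000 = 28,210 kg; Δv = 259×9.80665×ln(5.147) = 2539.9×1.6385 ≈ 4162 m/s.
Stage 2: m₀ = 18,010 kg, m_f = 18,010 − 10,600 = 7,410 kg; Δv = 306×9.80665×ln(2.43) = 3000.8×0.8881 ≈ 2665 m/s.
Total Δv = 4162 + 2665 = 6827 m/s.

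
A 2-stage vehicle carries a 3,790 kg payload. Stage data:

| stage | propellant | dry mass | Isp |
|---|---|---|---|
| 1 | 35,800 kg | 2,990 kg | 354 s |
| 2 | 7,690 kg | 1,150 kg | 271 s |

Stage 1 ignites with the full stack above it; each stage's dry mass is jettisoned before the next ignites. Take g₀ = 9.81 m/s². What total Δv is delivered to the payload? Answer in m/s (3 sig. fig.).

Ignition mass of stage 1 = 35,800+2,990 + 7,690+1,150 + 3,790 = 51,420 kg.
Stage 1: m₀ = 51,420 kg, m_f = 51,420 − 35,800 = 15,620 kg; Δv = 354×9.81×ln(3.292) = 3472.7×1.1915 ≈ 4138 m/s.
Stage 2: m₀ = 12,630 kg, m_f = 12,630 − 7,690 = 4,940 kg; Δv = 271×9.81×ln(2.557) = 2658.5×0.9387 ≈ 2496 m/s.
Total Δv = 4138 + 2496 = 6634 m/s.

Δv ≈ 6630 m/s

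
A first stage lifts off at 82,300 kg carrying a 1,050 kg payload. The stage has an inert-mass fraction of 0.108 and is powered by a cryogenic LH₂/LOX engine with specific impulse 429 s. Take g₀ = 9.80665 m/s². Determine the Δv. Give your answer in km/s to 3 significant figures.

Stage wet mass = m₀ − payload = 82,300 − 1,050 = 81,250 kg.
Stage dry mass = ε × stage wet mass = 0.108 × 81,250 = 8,775 kg.
Burnout mass m_f = stage dry + payload = 8,775 + 1,050 = 9,825 kg.
v_e = Isp · g₀ = 429 × 9.80665 = 4207.1 m/s.
Using Δv = v_e ln(m₀/m_f): Δv = v_e · ln(82,300/9,825) = 4207.1 × ln(8.377) = 4207.1 × 2.1254 ≈ 8942 m/s.

Δv ≈ 8.94 km/s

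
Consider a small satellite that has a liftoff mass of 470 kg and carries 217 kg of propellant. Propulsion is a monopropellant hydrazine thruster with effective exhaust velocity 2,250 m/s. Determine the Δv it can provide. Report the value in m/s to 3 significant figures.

Δv ≈ 1390 m/s

m_f = m₀ − m_prop = 470 − 217 = 253 kg.
Δv = v_e · ln(m₀/m_f) = 2250.0 × ln(1.858) = 2250.0 × 0.6193 ≈ 1393.5 m/s.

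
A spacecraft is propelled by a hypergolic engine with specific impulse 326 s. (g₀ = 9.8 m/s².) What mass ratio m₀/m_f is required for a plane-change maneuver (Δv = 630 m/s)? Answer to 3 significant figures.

v_e = Isp · g₀ = 326 × 9.8 = 3194.8 m/s.
m₀/m_f = exp(Δv / v_e) = exp(630 / 3194.8) = exp(0.1972) = 1.2180.

mass ratio ≈ 1.22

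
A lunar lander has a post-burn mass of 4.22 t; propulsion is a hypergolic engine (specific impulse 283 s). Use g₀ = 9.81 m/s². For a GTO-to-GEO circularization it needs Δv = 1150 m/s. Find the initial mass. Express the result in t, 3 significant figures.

initial mass ≈ 6.39 t

v_e = Isp · g₀ = 283 × 9.81 = 2776.2 m/s.
m₀/m_f = exp(Δv / v_e) = exp(1150 / 2776.2) = exp(0.4142) = 1.5132.
m₀ = m_f × 1.5132 = 4.22 × 1.5132 = 6.3857 t.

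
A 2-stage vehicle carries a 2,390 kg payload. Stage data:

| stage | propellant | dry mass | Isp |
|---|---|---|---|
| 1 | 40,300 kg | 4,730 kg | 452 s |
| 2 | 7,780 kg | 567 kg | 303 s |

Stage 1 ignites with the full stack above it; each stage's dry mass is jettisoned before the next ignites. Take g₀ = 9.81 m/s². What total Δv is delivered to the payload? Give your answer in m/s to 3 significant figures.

Ignition mass of stage 1 = 40,300+4,730 + 7,780+567 + 2,390 = 55,767 kg.
Stage 1: m₀ = 55,767 kg, m_f = 55,767 − 40,300 = 15,467 kg; Δv = 452×9.81×ln(3.606) = 4434.1×1.2825 ≈ 5687 m/s.
Stage 2: m₀ = 10,737 kg, m_f = 10,737 − 7,780 = 2,957 kg; Δv = 303×9.81×ln(3.631) = 2972.4×1.2895 ≈ 3833 m/s.
Total Δv = 5687 + 3833 = 9520 m/s.

Δv ≈ 9520 m/s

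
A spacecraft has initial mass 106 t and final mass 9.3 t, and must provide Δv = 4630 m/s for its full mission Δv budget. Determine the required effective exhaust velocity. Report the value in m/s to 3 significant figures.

ln(m₀/m_f) = ln(106000/9300) = ln(11.4) = 2.4334.
Rocket equation: v_e = Δv / ln(m₀/m_f) = 4630 / 2.4334 = 1902.7 m/s.

v_e ≈ 1900 m/s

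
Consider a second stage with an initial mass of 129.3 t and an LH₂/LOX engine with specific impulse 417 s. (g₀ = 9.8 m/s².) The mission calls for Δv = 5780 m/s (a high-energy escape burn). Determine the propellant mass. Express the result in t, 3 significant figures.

v_e = Isp · g₀ = 417 × 9.8 = 4086.6 m/s.
From the ideal rocket equation, m₀/m_f = exp(Δv / v_e) = exp(5780 / 4086.6) = exp(1.4144) = 4.1139.
m_f = 129.3 / 4.1139 = 31.43 t, so propellant = m₀ − m_f = 129.3 − 31.43 = 97.87 t.

propellant mass ≈ 97.9 t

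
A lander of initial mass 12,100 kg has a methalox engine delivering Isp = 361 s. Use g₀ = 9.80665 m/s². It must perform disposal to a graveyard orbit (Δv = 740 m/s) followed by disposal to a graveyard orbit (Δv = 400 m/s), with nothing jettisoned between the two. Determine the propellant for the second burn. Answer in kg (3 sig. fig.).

propellant for the second burn ≈ 1050 kg

v_e = Isp · g₀ = 361 × 9.80665 = 3540.2 m/s.
After the first burn: m = 12100 × exp(−740/3540.2) = 12100 × 0.81137 = 9,817.58 kg.
After the second burn: m = 9,817.58 × exp(−400/3540.2) = 9,817.58 × 0.89316 = 8,768.67 kg.
Second-burn propellant = 9,817.58 − 8,768.67 = 1,048.91 kg.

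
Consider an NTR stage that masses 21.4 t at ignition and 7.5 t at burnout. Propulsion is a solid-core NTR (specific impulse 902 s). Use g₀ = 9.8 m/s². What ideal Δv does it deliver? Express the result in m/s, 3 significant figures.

v_e = Isp · g₀ = 902 × 9.8 = 8839.6 m/s.
Δv = v_e · ln(m₀/m_f) = 8839.6 × ln(2.853) = 8839.6 × 1.0485 ≈ 9268.2 m/s.

Δv ≈ 9270 m/s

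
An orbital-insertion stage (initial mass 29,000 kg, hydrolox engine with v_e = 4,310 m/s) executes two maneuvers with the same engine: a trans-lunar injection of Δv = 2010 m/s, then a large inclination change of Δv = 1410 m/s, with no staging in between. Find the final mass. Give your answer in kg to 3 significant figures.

After the first burn: m = 29000 × exp(−2010/4310.0) = 29000 × 0.62728 = 18,191.1 kg.
After the second burn: m = 18,191.1 × exp(−1410/4310.0) = 18,191.1 × 0.72098 = 13,115.4 kg.

final mass ≈ 13100 kg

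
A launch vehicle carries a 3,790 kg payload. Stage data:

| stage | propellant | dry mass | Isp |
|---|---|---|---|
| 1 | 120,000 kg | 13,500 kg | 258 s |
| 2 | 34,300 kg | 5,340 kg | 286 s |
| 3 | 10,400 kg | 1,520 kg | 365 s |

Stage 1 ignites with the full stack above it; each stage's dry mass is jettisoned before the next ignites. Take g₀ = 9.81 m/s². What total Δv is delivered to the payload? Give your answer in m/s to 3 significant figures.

Ignition mass of stage 1 = 120,000+13,500 + 34,300+5,340 + 10,400+1,520 + 3,790 = 188,850 kg.
Stage 1: m₀ = 188,850 kg, m_f = 188,850 − 120,000 = 68,850 kg; Δv = 258×9.81×ln(2.743) = 2531.0×1.0090 ≈ 2554 m/s.
Stage 2: m₀ = 55,350 kg, m_f = 55,350 − 34,300 = 21,050 kg; Δv = 286×9.81×ln(2.629) = 2805.7×0.9668 ≈ 2712 m/s.
Stage 3: m₀ = 15,710 kg, m_f = 15,710 − 10,400 = 5,310 kg; Δv = 365×9.81×ln(2.959) = 3580.7×1.0847 ≈ 3884 m/s.
Total Δv = 2554 + 2712 + 3884 = 9150 m/s.

Δv ≈ 9150 m/s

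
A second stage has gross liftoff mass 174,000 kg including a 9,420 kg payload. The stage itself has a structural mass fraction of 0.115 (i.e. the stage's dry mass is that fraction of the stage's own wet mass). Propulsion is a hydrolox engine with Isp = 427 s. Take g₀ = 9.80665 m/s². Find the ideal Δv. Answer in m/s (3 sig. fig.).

Stage wet mass = m₀ − payload = 174,000 − 9,420 = 164,580 kg.
Stage dry mass = ε × stage wet mass = 0.115 × 164,580 = 18,926.7 kg.
Burnout mass m_f = stage dry + payload = 18,926.7 + 9,420 = 28,346.7 kg.
v_e = Isp · g₀ = 427 × 9.80665 = 4187.4 m/s.
Rocket equation: Δv = v_e · ln(174,000/28,346.7) = 4187.4 × ln(6.138) = 4187.4 × 1.8145 ≈ 7598 m/s.

Δv ≈ 7600 m/s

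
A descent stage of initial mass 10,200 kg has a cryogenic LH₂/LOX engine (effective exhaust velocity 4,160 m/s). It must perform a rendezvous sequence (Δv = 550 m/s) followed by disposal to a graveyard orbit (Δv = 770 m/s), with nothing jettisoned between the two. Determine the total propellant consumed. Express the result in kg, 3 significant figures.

total propellant consumed ≈ 2770 kg

After the first burn: m = 10200 × exp(−550/4160.0) = 10200 × 0.87616 = 8,936.83 kg.
After the second burn: m = 8,936.83 × exp(−770/4160.0) = 8,936.83 × 0.83102 = 7,426.68 kg.
Total propellant = m₀ − m_final = 10200 − 7,426.68 = 2,773.32 kg.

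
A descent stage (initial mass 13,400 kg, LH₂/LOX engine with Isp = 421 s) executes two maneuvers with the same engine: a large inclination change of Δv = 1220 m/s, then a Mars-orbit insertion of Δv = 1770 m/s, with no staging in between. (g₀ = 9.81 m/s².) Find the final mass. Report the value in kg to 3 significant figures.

final mass ≈ 6500 kg

v_e = Isp · g₀ = 421 × 9.81 = 4130.0 m/s.
After the first burn: m = 13400 × exp(−1220/4130.0) = 13400 × 0.74423 = 9,972.68 kg.
After the second burn: m = 9,972.68 × exp(−1770/4130.0) = 9,972.68 × 0.65144 = 6,496.6 kg.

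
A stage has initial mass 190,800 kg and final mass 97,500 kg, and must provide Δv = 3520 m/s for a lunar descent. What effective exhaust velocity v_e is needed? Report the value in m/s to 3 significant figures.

ln(m₀/m_f) = ln(190800/97500) = ln(1.957) = 0.6714.
v_e = Δv / ln(m₀/m_f) = 3520 / 0.6714 = 5243.0 m/s.

v_e ≈ 5240 m/s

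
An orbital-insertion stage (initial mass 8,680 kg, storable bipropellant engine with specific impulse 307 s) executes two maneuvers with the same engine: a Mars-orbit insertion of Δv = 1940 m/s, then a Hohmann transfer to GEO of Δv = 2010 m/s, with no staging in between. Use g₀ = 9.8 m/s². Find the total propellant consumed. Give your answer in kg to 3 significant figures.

total propellant consumed ≈ 6340 kg

v_e = Isp · g₀ = 307 × 9.8 = 3008.6 m/s.
After the first burn: m = 8680 × exp(−1940/3008.6) = 8680 × 0.52476 = 4,554.92 kg.
After the second burn: m = 4,554.92 × exp(−2010/3008.6) = 4,554.92 × 0.51269 = 2,335.26 kg.
Total propellant = m₀ − m_final = 8680 − 2,335.26 = 6,344.74 kg.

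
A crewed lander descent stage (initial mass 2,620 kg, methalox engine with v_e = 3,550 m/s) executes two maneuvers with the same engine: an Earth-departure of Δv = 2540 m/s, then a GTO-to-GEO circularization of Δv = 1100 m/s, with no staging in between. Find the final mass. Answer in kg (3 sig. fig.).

After the first burn: m = 2620 × exp(−2540/3550.0) = 2620 × 0.48895 = 1,281.05 kg.
After the second burn: m = 1,281.05 × exp(−1100/3550.0) = 1,281.05 × 0.73355 = 939.714 kg.

final mass ≈ 940 kg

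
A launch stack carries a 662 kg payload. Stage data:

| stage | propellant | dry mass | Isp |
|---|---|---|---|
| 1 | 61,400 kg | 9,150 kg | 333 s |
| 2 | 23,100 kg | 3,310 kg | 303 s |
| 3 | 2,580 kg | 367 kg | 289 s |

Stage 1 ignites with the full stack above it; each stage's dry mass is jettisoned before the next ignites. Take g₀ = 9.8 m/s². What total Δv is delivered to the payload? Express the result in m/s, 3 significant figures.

Ignition mass of stage 1 = 61,400+9,150 + 23,100+3,310 + 2,580+367 + 662 = 100,569 kg.
Stage 1: m₀ = 100,569 kg, m_f = 100,569 − 61,400 = 39,169 kg; Δv = 333×9.8×ln(2.568) = 3263.4×0.9430 ≈ 3077 m/s.
Stage 2: m₀ = 30,019 kg, m_f = 30,019 − 23,100 = 6,919 kg; Δv = 303×9.8×ln(4.339) = 2969.4×1.4676 ≈ 4358 m/s.
Stage 3: m₀ = 3,609 kg, m_f = 3,609 − 2,580 = 1,029 kg; Δv = 289×9.8×ln(3.507) = 2832.2×1.2548 ≈ 3554 m/s.
Total Δv = 3077 + 4358 + 3554 = 10989 m/s.

Δv ≈ 11000 m/s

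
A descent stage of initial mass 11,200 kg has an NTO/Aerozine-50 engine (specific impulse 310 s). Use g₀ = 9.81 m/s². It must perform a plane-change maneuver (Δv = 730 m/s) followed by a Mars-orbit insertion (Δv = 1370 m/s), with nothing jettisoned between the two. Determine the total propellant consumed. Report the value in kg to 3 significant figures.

total propellant consumed ≈ 5590 kg

v_e = Isp · g₀ = 310 × 9.81 = 3041.1 m/s.
After the first burn: m = 11200 × exp(−730/3041.1) = 11200 × 0.78659 = 8,809.81 kg.
After the second burn: m = 8,809.81 × exp(−1370/3041.1) = 8,809.81 × 0.63731 = 5,614.58 kg.
Total propellant = m₀ − m_final = 11200 − 5,614.58 = 5,585.42 kg.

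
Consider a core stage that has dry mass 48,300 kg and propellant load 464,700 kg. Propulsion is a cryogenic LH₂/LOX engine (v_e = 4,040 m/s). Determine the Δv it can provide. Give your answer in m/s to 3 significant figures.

Δv ≈ 9550 m/s

m₀ = m_dry + m_prop = 48,300 + 464,700 = 513,000 kg.
Δv = v_e · ln(m₀/m_f) = 4040.0 × ln(10.62) = 4040.0 × 2.3628 ≈ 9545.9 m/s.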